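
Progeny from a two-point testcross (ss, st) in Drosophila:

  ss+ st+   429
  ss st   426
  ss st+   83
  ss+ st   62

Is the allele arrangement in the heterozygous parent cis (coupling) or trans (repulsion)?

cis

The two most frequent classes are ss+ st+ (429) and ss st (426); these are the parental (non-recombinant) types.
So the F1 carried ss+ st+ on one chromosome and ss st on the other — the recessive alleles are on the same chromosome (cis / coupling).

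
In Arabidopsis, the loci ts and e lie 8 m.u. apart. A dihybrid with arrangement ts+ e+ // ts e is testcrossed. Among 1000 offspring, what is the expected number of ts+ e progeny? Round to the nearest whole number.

40

A map distance of 8 m.u. corresponds to a recombination frequency of 0.080.
The F1 is ts+ e+ / ts e, so ts+ e is a recombinant gamete class with expected frequency r/2 = 0.080/2 = 0.0400.
Expected number = 0.0400 × 1000 = 40.00 ≈ 40.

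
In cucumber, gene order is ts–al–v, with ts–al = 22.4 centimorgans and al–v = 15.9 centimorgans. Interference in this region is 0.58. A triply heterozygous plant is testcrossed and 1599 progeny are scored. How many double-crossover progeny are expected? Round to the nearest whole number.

Map distances give recombination frequencies of 0.224 and 0.159 for the two intervals.
With interference 0.58 (so coincidence = 0.42), expected double-crossover frequency = 0.224 × 0.159 × 0.42 = 0.01496.
Expected number = 0.01496 × 1599 = 23.92 ≈ 24.

24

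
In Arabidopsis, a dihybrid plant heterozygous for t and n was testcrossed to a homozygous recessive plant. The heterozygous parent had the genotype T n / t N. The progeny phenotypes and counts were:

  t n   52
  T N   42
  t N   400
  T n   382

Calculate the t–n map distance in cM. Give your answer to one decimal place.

The recombinant classes are T N and t n: 42 + 52 = 94.
Recombination frequency = 94/876 = 0.1073 ≈ 10.7%, i.e. 10.7 cM.

10.7 cM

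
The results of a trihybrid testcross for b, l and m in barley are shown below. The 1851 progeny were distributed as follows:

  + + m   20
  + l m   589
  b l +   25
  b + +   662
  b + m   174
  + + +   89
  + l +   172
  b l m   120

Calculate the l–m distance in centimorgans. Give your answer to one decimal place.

The two most frequent reciprocal classes, b + + and + l m, are the parental types, so the F1 was b + + / + l m.
The two rarest classes, b l + and + + m, are the double crossovers. Comparing them with the parentals, only the l allele has switched, so l is the middle locus and the order is m – l – b.
Crossovers in the m–l interval produce the single-crossover classes b + m and + l + (174 + 172 = 346) plus the double crossovers (45).
RF(m–l) = (346 + 45) / 1851 = 391/1851 = 0.2112 → 21.1 centimorgans.

21.1 centimorgans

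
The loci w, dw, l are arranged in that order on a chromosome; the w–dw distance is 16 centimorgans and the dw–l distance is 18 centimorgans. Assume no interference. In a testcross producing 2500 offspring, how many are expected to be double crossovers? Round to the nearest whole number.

Map distances give recombination frequencies of 0.160 and 0.180 for the two intervals.
With no interference, expected double-crossover frequency = 0.160 × 0.180 = 0.02880.
Expected number = 0.02880 × 2500 = 72.00 ≈ 72.

72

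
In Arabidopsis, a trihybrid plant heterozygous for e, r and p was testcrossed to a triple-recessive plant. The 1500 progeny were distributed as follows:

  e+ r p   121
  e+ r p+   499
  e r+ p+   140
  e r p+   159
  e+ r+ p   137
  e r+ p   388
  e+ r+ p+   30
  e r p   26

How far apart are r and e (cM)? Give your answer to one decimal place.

23.5 cM

The two most frequent reciprocal classes, e+ r p+ and e r+ p, are the parental types, so the F1 was e+ r p+ / e r+ p.
The two rarest classes, e+ r+ p+ and e r p, are the double crossovers. Comparing them with the parentals, only the r allele has switched, so r is the middle locus and the order is e – r – p.
Crossovers in the e–r interval produce the single-crossover classes e r p+ and e+ r+ p (159 + 137 = 296) plus the double crossovers (56).
RF(e–r) = (296 + 56) / 1500 = 352/1500 = 0.2347 → 23.5 cM.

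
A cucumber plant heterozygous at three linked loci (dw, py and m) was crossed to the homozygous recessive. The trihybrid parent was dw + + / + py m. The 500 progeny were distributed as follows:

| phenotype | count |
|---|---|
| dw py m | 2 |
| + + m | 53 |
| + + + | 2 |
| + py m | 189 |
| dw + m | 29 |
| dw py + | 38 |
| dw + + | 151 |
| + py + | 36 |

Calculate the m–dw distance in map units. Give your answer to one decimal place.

13.8 map units

The two rarest classes, + + + and dw py m, are the double crossovers. Comparing them with the parentals, only the dw allele has switched, so dw is the middle locus and the order is py – dw – m.
Crossovers in the dw–m interval produce the single-crossover classes dw + m and + py + (29 + 36 = 65) plus the double crossovers (4).
RF(dw–m) = (65 + 4) / 500 = 69/500 = 0.1380 → 13.8 map units.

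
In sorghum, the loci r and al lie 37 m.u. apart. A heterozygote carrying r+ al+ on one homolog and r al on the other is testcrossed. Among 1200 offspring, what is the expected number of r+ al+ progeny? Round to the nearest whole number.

378

A map distance of 37 m.u. corresponds to a recombination frequency of 0.370.
The F1 is r+ al+ / r al, so r+ al+ is a parental gamete class with expected frequency (1 − r)/2 = 0.630/2 = 0.3150.
Expected number = 0.3150 × 1200 = 378.00 ≈ 378.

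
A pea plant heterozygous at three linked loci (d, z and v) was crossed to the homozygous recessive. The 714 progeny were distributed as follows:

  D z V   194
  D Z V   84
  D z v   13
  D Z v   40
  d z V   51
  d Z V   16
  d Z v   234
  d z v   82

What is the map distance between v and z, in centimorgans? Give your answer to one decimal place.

27.3 centimorgans

The two most frequent reciprocal classes, D z V and d Z v, are the parental types, so the F1 was D z V / d Z v.
The two rarest classes, D z v and d Z V, are the double crossovers. Comparing them with the parentals, only the v allele has switched, so v is the middle locus and the order is d – v – z.
Crossovers in the v–z interval produce the single-crossover classes D Z V and d z v (84 + 82 = 166) plus the double crossovers (29).
RF(v–z) = (166 + 29) / 714 = 195/714 = 0.2731 → 27.3 centimorgans.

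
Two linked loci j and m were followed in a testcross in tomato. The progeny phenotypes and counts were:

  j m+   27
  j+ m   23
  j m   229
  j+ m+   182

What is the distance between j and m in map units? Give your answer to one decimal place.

10.8 map units

The two most frequent classes, j+ m+ (182) and j m (229), are the parental types, so the F1 was j+ m+ / j m.
The recombinant classes are j+ m and j m+: 23 + 27 = 50.
Recombination frequency = 50/461 = 0.1085 ≈ 10.8%, i.e. 10.8 map units.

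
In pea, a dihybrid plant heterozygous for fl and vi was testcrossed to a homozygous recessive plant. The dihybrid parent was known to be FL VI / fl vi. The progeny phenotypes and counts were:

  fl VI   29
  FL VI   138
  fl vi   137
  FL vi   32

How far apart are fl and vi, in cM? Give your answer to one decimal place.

18.2 cM

The recombinant classes are FL vi and fl VI: 32 + 29 = 61.
Recombination frequency = 61/336 = 0.1815 ≈ 18.2%, i.e. 18.2 cM.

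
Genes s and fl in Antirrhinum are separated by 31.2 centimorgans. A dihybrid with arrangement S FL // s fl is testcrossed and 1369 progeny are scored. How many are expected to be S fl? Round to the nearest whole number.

214

A map distance of 31.2 centimorgans corresponds to a recombination frequency of 0.312.
The F1 is S FL / s fl, so S fl is a recombinant gamete class with expected frequency r/2 = 0.312/2 = 0.1560.
Expected number = 0.1560 × 1369 = 213.56 ≈ 214.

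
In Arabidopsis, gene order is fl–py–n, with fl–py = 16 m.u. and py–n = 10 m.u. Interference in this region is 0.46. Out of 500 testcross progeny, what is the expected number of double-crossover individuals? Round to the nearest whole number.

4

Map distances give recombination frequencies of 0.160 and 0.100 for the two intervals.
With interference 0.46 (so coincidence = 0.54), expected double-crossover frequency = 0.160 × 0.100 × 0.54 = 0.00864.
Expected number = 0.00864 × 500 = 4.32 ≈ 4.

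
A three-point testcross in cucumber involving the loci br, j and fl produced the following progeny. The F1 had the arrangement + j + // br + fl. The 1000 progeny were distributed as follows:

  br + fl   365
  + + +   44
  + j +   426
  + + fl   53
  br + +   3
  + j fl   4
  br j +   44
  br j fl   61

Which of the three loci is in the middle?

fl

The two rarest classes, + j fl and br + +, are the double crossovers. Comparing them with the parentals, only the fl allele has switched, so fl is the middle locus and the order is j – fl – br.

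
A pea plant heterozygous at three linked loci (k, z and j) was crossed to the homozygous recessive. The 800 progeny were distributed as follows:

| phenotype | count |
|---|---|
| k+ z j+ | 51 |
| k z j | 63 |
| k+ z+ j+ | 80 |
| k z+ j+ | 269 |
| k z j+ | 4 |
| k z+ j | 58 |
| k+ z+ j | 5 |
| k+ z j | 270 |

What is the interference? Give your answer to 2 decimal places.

0.60

The two most frequent reciprocal classes, k z+ j+ and k+ z j, are the parental types, so the F1 was k z+ j+ / k+ z j.
The two rarest classes, k z j+ and k+ z+ j, are the double crossovers. Comparing them with the parentals, only the z allele has switched, so z is the middle locus and the order is j – z – k.
j–z: (109 + 9)/800 = 0.1475; z–k: (143 + 9)/800 = 0.1900.
Expected DCO frequency = 0.1475 × 0.1900 ≈ 0.02802; observed = 9/800 ≈ 0.01125.
Coefficient of coincidence = 0.01125/0.02802 ≈ 0.40; interference = 1 − 0.40 = 0.60.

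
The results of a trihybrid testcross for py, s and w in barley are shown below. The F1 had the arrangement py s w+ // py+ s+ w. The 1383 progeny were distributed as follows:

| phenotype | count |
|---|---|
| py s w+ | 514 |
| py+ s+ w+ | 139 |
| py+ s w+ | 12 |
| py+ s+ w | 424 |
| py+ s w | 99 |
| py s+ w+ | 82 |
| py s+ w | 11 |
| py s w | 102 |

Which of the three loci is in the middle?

py

The two rarest classes, py+ s w+ and py s+ w, are the double crossovers. Comparing them with the parentals, only the py allele has switched, so py is the middle locus and the order is s – py – w.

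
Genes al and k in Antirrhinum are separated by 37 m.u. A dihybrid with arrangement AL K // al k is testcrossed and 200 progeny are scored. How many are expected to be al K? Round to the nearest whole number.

37

A map distance of 37 m.u. corresponds to a recombination frequency of 0.370.
The F1 is AL K / al k, so al K is a recombinant gamete class with expected frequency r/2 = 0.370/2 = 0.1850.
Expected number = 0.1850 × 200 = 37.00 ≈ 37.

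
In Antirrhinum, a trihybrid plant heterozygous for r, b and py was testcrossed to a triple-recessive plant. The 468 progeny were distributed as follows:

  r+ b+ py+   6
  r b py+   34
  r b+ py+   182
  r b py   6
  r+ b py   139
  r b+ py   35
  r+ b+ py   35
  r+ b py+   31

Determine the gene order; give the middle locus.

The two most frequent reciprocal classes, r b+ py+ and r+ b py, are the parental types, so the F1 was r b+ py+ / r+ b py.
The two rarest classes, r+ b+ py+ and r b py, are the double crossovers. Comparing them with the parentals, only the r allele has switched, so r is the middle locus and the order is b – r – py.

r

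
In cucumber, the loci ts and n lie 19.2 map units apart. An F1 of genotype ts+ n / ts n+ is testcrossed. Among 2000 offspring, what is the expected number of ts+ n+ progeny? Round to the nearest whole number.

192

A map distance of 19.2 map units corresponds to a recombination frequency of 0.192.
The F1 is ts+ n / ts n+, so ts+ n+ is a recombinant gamete class with expected frequency r/2 = 0.192/2 = 0.0960.
Expected number = 0.0960 × 2000 = 192.00 ≈ 192.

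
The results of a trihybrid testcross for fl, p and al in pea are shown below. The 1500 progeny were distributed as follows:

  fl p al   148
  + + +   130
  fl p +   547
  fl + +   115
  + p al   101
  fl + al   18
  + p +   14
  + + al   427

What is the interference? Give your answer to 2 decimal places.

0.38

The two most frequent reciprocal classes, + + al and fl p +, are the parental types, so the F1 was + + al / fl p +.
The two rarest classes, fl + al and + p +, are the double crossovers. Comparing them with the parentals, only the fl allele has switched, so fl is the middle locus and the order is al – fl – p.
al–fl: (278 + 32)/1500 = 0.2067; fl–p: (216 + 32)/1500 = 0.1653.
Expected DCO frequency = 0.2067 × 0.1653 ≈ 0.03417; observed = 32/1500 ≈ 0.02133.
Coefficient of coincidence = 0.02133/0.03417 ≈ 0.62; interference = 1 − 0.62 = 0.38.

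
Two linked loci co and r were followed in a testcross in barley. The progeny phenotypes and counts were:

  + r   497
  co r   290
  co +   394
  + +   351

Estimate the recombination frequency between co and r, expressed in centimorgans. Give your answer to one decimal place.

41.8 centimorgans

The two most frequent classes, + r (497) and co + (394), are the parental types, so the F1 was + r / co +.
The recombinant classes are + + and co r: 351 + 290 = 641.
Recombination frequency = 641/1532 = 0.4184 ≈ 41.8%, i.e. 41.8 centimorgans.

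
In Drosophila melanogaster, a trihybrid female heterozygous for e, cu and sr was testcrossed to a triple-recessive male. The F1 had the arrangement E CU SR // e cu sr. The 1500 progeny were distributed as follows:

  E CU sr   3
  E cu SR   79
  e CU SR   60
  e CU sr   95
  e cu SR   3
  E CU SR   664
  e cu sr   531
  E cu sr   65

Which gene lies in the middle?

The two rarest classes, E CU sr and e cu SR, are the double crossovers. Comparing them with the parentals, only the sr allele has switched, so sr is the middle locus and the order is cu – sr – e.

sr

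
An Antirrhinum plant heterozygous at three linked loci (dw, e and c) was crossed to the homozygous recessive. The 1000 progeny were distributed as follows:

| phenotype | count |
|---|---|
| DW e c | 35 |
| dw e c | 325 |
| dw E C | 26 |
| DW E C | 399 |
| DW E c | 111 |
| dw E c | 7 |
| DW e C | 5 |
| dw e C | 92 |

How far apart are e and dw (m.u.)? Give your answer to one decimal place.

7.3 m.u.

The two most frequent reciprocal classes, dw e c and DW E C, are the parental types, so the F1 was dw e c / DW E C.
The two rarest classes, dw E c and DW e C, are the double crossovers. Comparing them with the parentals, only the e allele has switched, so e is the middle locus and the order is c – e – dw.
Crossovers in the e–dw interval produce the single-crossover classes DW e c and dw E C (35 + 26 = 61) plus the double crossovers (12).
RF(e–dw) = (61 + 12) / 1000 = 73/1000 = 0.0730 → 7.3 m.u.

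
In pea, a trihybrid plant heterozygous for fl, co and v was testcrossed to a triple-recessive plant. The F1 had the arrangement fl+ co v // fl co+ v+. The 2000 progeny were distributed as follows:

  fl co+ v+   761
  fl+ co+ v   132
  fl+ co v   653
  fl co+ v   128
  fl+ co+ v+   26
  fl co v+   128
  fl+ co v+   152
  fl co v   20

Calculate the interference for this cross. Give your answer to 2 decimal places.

The two rarest classes, fl co v and fl+ co+ v+, are the double crossovers. Comparing them with the parentals, only the fl allele has switched, so fl is the middle locus and the order is v – fl – co.
v–fl: (280 + 46)/2000 = 0.1630; fl–co: (260 + 46)/2000 = 0.1530.
Expected DCO frequency = 0.1630 × 0.1530 ≈ 0.02494; observed = 46/2000 ≈ 0.02300.
Coefficient of coincidence = 0.02300/0.02494 ≈ 0.92; interference = 1 − 0.92 = 0.08.

0.08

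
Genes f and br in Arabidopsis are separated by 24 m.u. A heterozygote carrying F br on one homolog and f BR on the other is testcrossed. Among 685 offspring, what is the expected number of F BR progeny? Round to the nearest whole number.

A map distance of 24 m.u. corresponds to a recombination frequency of 0.240.
The F1 is F br / f BR, so F BR is a recombinant gamete class with expected frequency r/2 = 0.240/2 = 0.1200.
Expected number = 0.1200 × 685 = 82.20 ≈ 82.

82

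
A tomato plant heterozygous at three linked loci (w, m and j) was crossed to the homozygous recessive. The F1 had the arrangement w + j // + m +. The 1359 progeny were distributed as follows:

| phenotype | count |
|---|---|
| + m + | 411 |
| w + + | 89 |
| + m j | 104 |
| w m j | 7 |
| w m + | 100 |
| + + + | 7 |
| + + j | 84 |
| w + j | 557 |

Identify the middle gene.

The two rarest classes, w m j and + + +, are the double crossovers. Comparing them with the parentals, only the m allele has switched, so m is the middle locus and the order is w – m – j.

m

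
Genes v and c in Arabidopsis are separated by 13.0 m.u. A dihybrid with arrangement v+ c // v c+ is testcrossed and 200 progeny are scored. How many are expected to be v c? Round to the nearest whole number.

A map distance of 13.0 m.u. corresponds to a recombination frequency of 0.130.
The F1 is v+ c / v c+, so v c is a recombinant gamete class with expected frequency r/2 = 0.130/2 = 0.0650.
Expected number = 0.0650 × 200 = 13.00 ≈ 13.

13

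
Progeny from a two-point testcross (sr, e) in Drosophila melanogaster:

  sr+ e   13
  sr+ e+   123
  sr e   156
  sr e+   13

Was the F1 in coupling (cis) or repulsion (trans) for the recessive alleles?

The two most frequent classes are sr+ e+ (123) and sr e (156); these are the parental (non-recombinant) types.
So the F1 carried sr+ e+ on one chromosome and sr e on the other — the recessive alleles are on the same chromosome (cis / coupling).

cis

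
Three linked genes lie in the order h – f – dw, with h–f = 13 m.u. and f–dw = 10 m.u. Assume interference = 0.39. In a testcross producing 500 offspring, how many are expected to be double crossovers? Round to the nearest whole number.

4

Map distances give recombination frequencies of 0.130 and 0.100 for the two intervals.
With interference 0.39 (so coincidence = 0.61), expected double-crossover frequency = 0.130 × 0.100 × 0.61 = 0.00793.
Expected number = 0.00793 × 500 = 3.97 ≈ 4.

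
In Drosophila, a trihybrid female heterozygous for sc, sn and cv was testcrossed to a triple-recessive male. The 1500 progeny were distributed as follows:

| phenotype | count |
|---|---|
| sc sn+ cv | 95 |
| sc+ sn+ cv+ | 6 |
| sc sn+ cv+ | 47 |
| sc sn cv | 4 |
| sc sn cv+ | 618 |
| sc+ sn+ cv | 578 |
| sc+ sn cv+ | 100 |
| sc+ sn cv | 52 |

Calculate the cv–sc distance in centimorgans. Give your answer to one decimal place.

13.7 centimorgans

The two most frequent reciprocal classes, sc sn cv+ and sc+ sn+ cv, are the parental types, so the F1 was sc sn cv+ / sc+ sn+ cv.
The two rarest classes, sc sn cv and sc+ sn+ cv+, are the double crossovers. Comparing them with the parentals, only the cv allele has switched, so cv is the middle locus and the order is sc – cv – sn.
Crossovers in the sc–cv interval produce the single-crossover classes sc+ sn cv+ and sc sn+ cv (100 + 95 = 195) plus the double crossovers (10).
RF(sc–cv) = (195 + 10) / 1500 = 205/1500 = 0.1367 → 13.7 centimorgans.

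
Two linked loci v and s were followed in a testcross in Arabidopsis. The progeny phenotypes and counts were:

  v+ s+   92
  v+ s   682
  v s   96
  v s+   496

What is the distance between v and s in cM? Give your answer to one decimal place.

13.8 cM

The two most frequent classes, v+ s (682) and v s+ (496), are the parental types, so the F1 was v+ s / v s+.
The recombinant classes are v+ s+ and v s: 92 + 96 = 188.
Recombination frequency = 188/1366 = 0.1376 ≈ 13.8%, i.e. 13.8 cM.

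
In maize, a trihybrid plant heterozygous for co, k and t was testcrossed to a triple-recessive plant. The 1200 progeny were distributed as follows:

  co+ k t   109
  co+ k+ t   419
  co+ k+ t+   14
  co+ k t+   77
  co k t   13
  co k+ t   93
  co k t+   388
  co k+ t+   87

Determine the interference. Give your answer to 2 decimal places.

0.26

The two most frequent reciprocal classes, co k t+ and co+ k+ t, are the parental types, so the F1 was co k t+ / co+ k+ t.
The two rarest classes, co k t and co+ k+ t+, are the double crossovers. Comparing them with the parentals, only the t allele has switched, so t is the middle locus and the order is co – t – k.
co–t: (170 + 27)/1200 = 0.1642; t–k: (196 + 27)/1200 = 0.1858.
Expected DCO frequency = 0.1642 × 0.1858 ≈ 0.03051; observed = 27/1200 ≈ 0.02250.
Coefficient of coincidence = 0.02250/0.03051 ≈ 0.74; interference = 1 − 0.74 = 0.26.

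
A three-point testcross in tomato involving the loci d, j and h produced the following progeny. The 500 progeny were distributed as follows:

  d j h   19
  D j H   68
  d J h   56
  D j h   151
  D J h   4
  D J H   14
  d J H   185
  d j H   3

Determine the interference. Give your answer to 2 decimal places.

The two most frequent reciprocal classes, d J H and D j h, are the parental types, so the F1 was d J H / D j h.
The two rarest classes, d j H and D J h, are the double crossovers. Comparing them with the parentals, only the j allele has switched, so j is the middle locus and the order is d – j – h.
d–j: (33 + 7)/500 = 0.0800; j–h: (124 + 7)/500 = 0.2620.
Expected DCO frequency = 0.0800 × 0.2620 ≈ 0.02096; observed = 7/500 ≈ 0.01400.
Coefficient of coincidence = 0.01400/0.02096 ≈ 0.67; interference = 1 − 0.67 = 0.33.

0.33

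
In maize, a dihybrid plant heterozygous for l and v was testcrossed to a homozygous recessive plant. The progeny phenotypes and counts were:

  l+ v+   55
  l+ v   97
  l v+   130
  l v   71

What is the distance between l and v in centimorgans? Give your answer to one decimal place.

35.7 centimorgans

The two most frequent classes, l+ v (97) and l v+ (130), are the parental types, so the F1 was l+ v / l v+.
The recombinant classes are l+ v+ and l v: 55 + 71 = 126.
Recombination frequency = 126/353 = 0.3569 ≈ 35.7%, i.e. 35.7 centimorgans.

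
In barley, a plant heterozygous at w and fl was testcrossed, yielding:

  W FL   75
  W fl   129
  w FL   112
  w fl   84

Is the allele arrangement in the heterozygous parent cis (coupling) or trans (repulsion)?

trans

The two most frequent classes are W fl (129) and w FL (112); these are the parental (non-recombinant) types.
So the F1 carried W fl on one chromosome and w FL on the other — the recessive alleles are on opposite chromosomes (trans / repulsion).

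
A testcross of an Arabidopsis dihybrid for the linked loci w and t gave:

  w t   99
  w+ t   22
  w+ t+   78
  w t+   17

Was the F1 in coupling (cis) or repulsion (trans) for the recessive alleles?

The two most frequent classes are w+ t+ (78) and w t (99); these are the parental (non-recombinant) types.
So the F1 carried w+ t+ on one chromosome and w t on the other — the recessive alleles are on the same chromosome (cis / coupling).

cis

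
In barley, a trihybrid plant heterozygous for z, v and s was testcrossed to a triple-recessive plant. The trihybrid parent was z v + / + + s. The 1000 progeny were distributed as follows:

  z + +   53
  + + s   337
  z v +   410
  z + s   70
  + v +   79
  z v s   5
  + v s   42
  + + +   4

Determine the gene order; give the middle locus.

The two rarest classes, z v s and + + +, are the double crossovers. Comparing them with the parentals, only the s allele has switched, so s is the middle locus and the order is z – s – v.

s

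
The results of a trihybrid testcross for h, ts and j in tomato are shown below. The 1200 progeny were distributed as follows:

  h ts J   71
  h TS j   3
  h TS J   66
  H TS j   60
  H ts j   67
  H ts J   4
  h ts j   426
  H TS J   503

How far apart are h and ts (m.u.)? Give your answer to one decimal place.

The two most frequent reciprocal classes, H TS J and h ts j, are the parental types, so the F1 was H TS J / h ts j.
The two rarest classes, H ts J and h TS j, are the double crossovers. Comparing them with the parentals, only the ts allele has switched, so ts is the middle locus and the order is j – ts – h.
Crossovers in the ts–h interval produce the single-crossover classes h TS J and H ts j (66 + 67 = 133) plus the double crossovers (7).
RF(ts–h) = (133 + 7) / 1200 = 140/1200 = 0.1167 → 11.7 m.u.

11.7 m.u.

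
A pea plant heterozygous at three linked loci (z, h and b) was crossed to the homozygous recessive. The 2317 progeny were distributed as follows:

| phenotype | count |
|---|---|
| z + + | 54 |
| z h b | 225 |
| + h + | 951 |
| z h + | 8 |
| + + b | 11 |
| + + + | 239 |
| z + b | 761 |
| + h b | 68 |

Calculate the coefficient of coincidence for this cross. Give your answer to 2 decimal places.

0.65

The two most frequent reciprocal classes, + h + and z + b, are the parental types, so the F1 was + h + / z + b.
The two rarest classes, z h + and + + b, are the double crossovers. Comparing them with the parentals, only the z allele has switched, so z is the middle locus and the order is b – z – h.
b–z: (122 + 19)/2317 = 0.0609; z–h: (464 + 19)/2317 = 0.2085.
Expected DCO frequency = 0.0609 × 0.2085 ≈ 0.01270; observed = 19/2317 ≈ 0.00820.
Coefficient of coincidence = 0.00820/0.01270 ≈ 0.65.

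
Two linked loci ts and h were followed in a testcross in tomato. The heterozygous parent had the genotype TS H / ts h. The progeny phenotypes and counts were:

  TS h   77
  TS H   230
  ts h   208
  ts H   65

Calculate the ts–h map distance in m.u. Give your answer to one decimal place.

The recombinant classes are TS h and ts H: 77 + 65 = 142.
Recombination frequency = 142/580 = 0.2448 ≈ 24.5%, i.e. 24.5 m.u.

24.5 m.u.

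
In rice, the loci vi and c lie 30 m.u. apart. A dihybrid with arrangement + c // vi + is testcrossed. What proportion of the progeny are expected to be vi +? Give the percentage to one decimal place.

35.0%

A map distance of 30 m.u. corresponds to a recombination frequency of 0.300.
The F1 is + c / vi +, so vi + is a parental gamete class with expected frequency (1 − r)/2 = 0.700/2 = 0.3500.
That is 0.3500 = 35.0% of the progeny.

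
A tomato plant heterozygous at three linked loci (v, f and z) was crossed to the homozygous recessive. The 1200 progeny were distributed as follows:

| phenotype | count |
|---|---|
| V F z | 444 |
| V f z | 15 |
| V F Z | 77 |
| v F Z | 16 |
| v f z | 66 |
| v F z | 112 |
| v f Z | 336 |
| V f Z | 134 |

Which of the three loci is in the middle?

f

The two most frequent reciprocal classes, v f Z and V F z, are the parental types, so the F1 was v f Z / V F z.
The two rarest classes, v F Z and V f z, are the double crossovers. Comparing them with the parentals, only the f allele has switched, so f is the middle locus and the order is v – f – z.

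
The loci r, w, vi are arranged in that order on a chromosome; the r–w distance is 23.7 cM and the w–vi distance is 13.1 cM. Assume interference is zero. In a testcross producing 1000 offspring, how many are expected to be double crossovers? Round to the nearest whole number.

Map distances give recombination frequencies of 0.237 and 0.131 for the two intervals.
With no interference, expected double-crossover frequency = 0.237 × 0.131 = 0.03105.
Expected number = 0.03105 × 1000 = 31.05 ≈ 31.

31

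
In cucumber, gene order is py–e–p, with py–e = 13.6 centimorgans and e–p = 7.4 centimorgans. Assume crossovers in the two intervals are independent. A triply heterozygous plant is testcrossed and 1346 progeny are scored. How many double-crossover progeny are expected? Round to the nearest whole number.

14

Map distances give recombination frequencies of 0.136 and 0.074 for the two intervals.
With no interference, expected double-crossover frequency = 0.136 × 0.074 = 0.01006.
Expected number = 0.01006 × 1346 = 13.55 ≈ 14.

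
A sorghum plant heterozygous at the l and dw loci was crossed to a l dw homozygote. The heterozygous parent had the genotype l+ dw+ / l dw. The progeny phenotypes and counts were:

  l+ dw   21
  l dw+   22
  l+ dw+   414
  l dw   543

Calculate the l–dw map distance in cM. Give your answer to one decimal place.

4.3 cM

The recombinant classes are l+ dw and l dw+: 21 + 22 = 43.
Recombination frequency = 43/1000 = 0.0430 ≈ 4.3%, i.e. 4.3 cM.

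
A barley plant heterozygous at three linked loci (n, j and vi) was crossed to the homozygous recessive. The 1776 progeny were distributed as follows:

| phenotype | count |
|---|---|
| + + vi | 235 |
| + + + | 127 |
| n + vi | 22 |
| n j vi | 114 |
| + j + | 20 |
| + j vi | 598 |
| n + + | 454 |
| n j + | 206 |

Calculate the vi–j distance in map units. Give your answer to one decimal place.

The two most frequent reciprocal classes, n + + and + j vi, are the parental types, so the F1 was n + + / + j vi.
The two rarest classes, n + vi and + j +, are the double crossovers. Comparing them with the parentals, only the vi allele has switched, so vi is the middle locus and the order is j – vi – n.
Crossovers in the j–vi interval produce the single-crossover classes n j + and + + vi (206 + 235 = 441) plus the double crossovers (42).
RF(j–vi) = (441 + 42) / 1776 = 483/1776 = 0.2720 → 27.2 map units.

27.2 map units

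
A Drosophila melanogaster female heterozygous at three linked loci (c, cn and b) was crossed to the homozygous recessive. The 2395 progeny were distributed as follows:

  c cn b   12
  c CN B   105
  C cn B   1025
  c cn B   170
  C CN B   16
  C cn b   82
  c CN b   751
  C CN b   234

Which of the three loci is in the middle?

cn

The two most frequent reciprocal classes, c CN b and C cn B, are the parental types, so the F1 was c CN b / C cn B.
The two rarest classes, c cn b and C CN B, are the double crossovers. Comparing them with the parentals, only the cn allele has switched, so cn is the middle locus and the order is c – cn – b.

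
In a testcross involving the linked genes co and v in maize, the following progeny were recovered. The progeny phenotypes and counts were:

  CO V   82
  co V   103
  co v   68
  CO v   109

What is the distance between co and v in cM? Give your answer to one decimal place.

41.4 cM

The two most frequent classes, CO v (109) and co V (103), are the parental types, so the F1 was CO v / co V.
The recombinant classes are CO V and co v: 82 + 68 = 150.
Recombination frequency = 150/362 = 0.4144 ≈ 41.4%, i.e. 41.4 cM.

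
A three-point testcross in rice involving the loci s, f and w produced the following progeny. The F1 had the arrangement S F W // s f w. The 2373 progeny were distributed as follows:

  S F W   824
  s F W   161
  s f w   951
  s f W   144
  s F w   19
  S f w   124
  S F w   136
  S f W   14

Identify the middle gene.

f

The two rarest classes, S f W and s F w, are the double crossovers. Comparing them with the parentals, only the f allele has switched, so f is the middle locus and the order is s – f – w.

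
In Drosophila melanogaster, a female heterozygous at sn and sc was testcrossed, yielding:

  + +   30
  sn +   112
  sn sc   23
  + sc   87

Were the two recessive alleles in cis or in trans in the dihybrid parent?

The two most frequent classes are + sc (87) and sn + (112); these are the parental (non-recombinant) types.
So the F1 carried + sc on one chromosome and sn + on the other — the recessive alleles are on opposite chromosomes (trans / repulsion).

trans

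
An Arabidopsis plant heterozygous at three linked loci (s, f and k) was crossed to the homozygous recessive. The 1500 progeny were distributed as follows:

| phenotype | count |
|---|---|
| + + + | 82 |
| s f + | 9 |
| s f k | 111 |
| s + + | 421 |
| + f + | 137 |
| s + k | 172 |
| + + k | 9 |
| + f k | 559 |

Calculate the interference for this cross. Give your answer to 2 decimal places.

0.61

The two most frequent reciprocal classes, s + + and + f k, are the parental types, so the F1 was s + + / + f k.
The two rarest classes, s f + and + + k, are the double crossovers. Comparing them with the parentals, only the f allele has switched, so f is the middle locus and the order is s – f – k.
s–f: (193 + 18)/1500 = 0.1407; f–k: (309 + 18)/1500 = 0.2180.
Expected DCO frequency = 0.1407 × 0.2180 ≈ 0.03067; observed = 18/1500 ≈ 0.01200.
Coefficient of coincidence = 0.01200/0.03067 ≈ 0.39; interference = 1 − 0.39 = 0.61.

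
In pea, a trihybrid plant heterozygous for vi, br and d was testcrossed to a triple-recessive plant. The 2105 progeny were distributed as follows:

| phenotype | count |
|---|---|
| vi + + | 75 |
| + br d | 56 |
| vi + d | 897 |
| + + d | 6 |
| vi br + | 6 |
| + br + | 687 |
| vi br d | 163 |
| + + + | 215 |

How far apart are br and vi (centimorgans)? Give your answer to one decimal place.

18.5 centimorgans

The two most frequent reciprocal classes, vi + d and + br +, are the parental types, so the F1 was vi + d / + br +.
The two rarest classes, + + d and vi br +, are the double crossovers. Comparing them with the parentals, only the vi allele has switched, so vi is the middle locus and the order is br – vi – d.
Crossovers in the br–vi interval produce the single-crossover classes vi br d and + + + (163 + 215 = 378) plus the double crossovers (12).
RF(br–vi) = (378 + 12) / 2105 = 390/2105 = 0.1853 → 18.5 centimorgans.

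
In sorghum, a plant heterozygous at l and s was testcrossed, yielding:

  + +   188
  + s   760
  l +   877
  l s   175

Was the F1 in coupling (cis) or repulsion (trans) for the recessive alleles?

The two most frequent classes are + s (760) and l + (877); these are the parental (non-recombinant) types.
So the F1 carried + s on one chromosome and l + on the other — the recessive alleles are on opposite chromosomes (trans / repulsion).

trans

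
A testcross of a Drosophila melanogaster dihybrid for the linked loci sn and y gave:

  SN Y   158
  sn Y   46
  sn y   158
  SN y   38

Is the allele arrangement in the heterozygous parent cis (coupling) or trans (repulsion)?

cis

The two most frequent classes are SN Y (158) and sn y (158); these are the parental (non-recombinant) types.
So the F1 carried SN Y on one chromosome and sn y on the other — the recessive alleles are on the same chromosome (cis / coupling).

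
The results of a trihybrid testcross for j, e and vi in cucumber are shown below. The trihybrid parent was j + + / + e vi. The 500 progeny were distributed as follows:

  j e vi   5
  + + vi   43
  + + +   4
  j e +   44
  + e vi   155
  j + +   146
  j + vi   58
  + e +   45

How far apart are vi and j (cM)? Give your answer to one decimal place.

The two rarest classes, + + + and j e vi, are the double crossovers. Comparing them with the parentals, only the j allele has switched, so j is the middle locus and the order is vi – j – e.
Crossovers in the vi–j interval produce the single-crossover classes j + vi and + e + (58 + 45 = 103) plus the double crossovers (9).
RF(vi–j) = (103 + 9) / 500 = 112/500 = 0.2240 → 22.4 cM.

22.4 cM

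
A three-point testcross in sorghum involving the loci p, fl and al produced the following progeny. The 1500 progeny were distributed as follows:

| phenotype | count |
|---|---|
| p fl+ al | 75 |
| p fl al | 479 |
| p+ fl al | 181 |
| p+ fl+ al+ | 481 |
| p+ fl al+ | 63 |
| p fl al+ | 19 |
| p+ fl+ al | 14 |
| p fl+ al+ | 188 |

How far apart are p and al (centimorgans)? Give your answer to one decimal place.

26.8 centimorgans

The two most frequent reciprocal classes, p+ fl+ al+ and p fl al, are the parental types, so the F1 was p+ fl+ al+ / p fl al.
The two rarest classes, p+ fl+ al and p fl al+, are the double crossovers. Comparing them with the parentals, only the al allele has switched, so al is the middle locus and the order is fl – al – p.
Crossovers in the al–p interval produce the single-crossover classes p fl+ al+ and p+ fl al (188 + 181 = 369) plus the double crossovers (33).
RF(al–p) = (369 + 33) / 1500 = 402/1500 = 0.2680 → 26.8 centimorgans.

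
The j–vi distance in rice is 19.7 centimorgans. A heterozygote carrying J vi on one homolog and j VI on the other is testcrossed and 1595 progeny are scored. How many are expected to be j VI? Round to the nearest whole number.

A map distance of 19.7 centimorgans corresponds to a recombination frequency of 0.197.
The F1 is J vi / j VI, so j VI is a parental gamete class with expected frequency (1 − r)/2 = 0.803/2 = 0.4015.
Expected number = 0.4015 × 1595 = 640.39 ≈ 640.

640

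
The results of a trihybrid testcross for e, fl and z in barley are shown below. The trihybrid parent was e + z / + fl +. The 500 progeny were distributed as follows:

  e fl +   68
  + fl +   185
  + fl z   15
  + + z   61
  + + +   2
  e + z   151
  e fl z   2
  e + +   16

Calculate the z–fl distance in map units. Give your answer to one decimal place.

The two rarest classes, e fl z and + + +, are the double crossovers. Comparing them with the parentals, only the fl allele has switched, so fl is the middle locus and the order is e – fl – z.
Crossovers in the fl–z interval produce the single-crossover classes e + + and + fl z (16 + 15 = 31) plus the double crossovers (4).
RF(fl–z) = (31 + 4) / 500 = 35/500 = 0.0700 → 7.0 map units.

7.0 map units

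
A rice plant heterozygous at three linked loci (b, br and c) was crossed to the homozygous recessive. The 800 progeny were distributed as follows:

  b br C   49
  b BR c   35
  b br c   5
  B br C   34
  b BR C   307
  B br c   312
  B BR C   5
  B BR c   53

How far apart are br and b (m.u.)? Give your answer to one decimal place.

14.0 m.u.

The two most frequent reciprocal classes, b BR C and B br c, are the parental types, so the F1 was b BR C / B br c.
The two rarest classes, B BR C and b br c, are the double crossovers. Comparing them with the parentals, only the b allele has switched, so b is the middle locus and the order is br – b – c.
Crossovers in the br–b interval produce the single-crossover classes b br C and B BR c (49 + 53 = 102) plus the double crossovers (10).
RF(br–b) = (102 + 10) / 800 = 112/800 = 0.1400 → 14.0 m.u.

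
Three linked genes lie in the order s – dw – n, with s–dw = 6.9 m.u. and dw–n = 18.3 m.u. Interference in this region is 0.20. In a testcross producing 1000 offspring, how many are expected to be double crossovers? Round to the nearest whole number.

10

Map distances give recombination frequencies of 0.069 and 0.183 for the two intervals.
With interference 0.20 (so coincidence = 0.80), expected double-crossover frequency = 0.069 × 0.183 × 0.80 = 0.01010.
Expected number = 0.01010 × 1000 = 10.10 ≈ 10.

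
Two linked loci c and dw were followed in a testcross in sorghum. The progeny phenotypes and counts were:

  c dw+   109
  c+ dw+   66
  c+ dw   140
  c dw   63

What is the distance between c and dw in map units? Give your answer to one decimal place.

34.1 map units

The two most frequent classes, c+ dw (140) and c dw+ (109), are the parental types, so the F1 was c+ dw / c dw+.
The recombinant classes are c+ dw+ and c dw: 66 + 63 = 129.
Recombination frequency = 129/378 = 0.3413 ≈ 34.1%, i.e. 34.1 map units.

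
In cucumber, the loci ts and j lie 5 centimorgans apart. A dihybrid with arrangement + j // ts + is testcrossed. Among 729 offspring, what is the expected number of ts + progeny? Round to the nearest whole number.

A map distance of 5 centimorgans corresponds to a recombination frequency of 0.050.
The F1 is + j / ts +, so ts + is a parental gamete class with expected frequency (1 − r)/2 = 0.950/2 = 0.4750.
Expected number = 0.4750 × 729 = 346.27 ≈ 346.

346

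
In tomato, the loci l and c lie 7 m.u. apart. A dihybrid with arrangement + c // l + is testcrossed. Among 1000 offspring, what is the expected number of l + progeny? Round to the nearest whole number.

A map distance of 7 m.u. corresponds to a recombination frequency of 0.070.
The F1 is + c / l +, so l + is a parental gamete class with expected frequency (1 − r)/2 = 0.930/2 = 0.4650.
Expected number = 0.4650 × 1000 = 465.00 ≈ 465.

465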